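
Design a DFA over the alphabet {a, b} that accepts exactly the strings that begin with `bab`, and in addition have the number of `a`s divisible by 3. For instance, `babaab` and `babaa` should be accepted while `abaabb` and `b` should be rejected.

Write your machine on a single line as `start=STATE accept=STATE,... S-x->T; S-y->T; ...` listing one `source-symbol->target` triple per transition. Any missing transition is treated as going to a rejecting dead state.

start=q0; accept=q8; q0-a->q1; q0-b->q2; q1-a->q3; q1-b->q1; q2-a->q4; q2-b->q5; q3-a->q5; q3-b->q3; q4-a->q3; q4-b->q6; q5-a->q1; q5-b->q5; q6-a->q7; q6-b->q6; q7-a->q8; q7-b->q7; q8-a->q6; q8-b->q8

Handle the two conditions separately and then intersect. The first has 5 states tracking whether the input so far still matches the prefix `bab`; the second has 3 states tracking the count of `a`s modulo 3. A product state is a pair (one from each), accepting exactly when both do.
        a   b  
>  q0   q1  q2 
   q1   q3  q1 
   q2   q4  q5 
   q3   q5  q3 
   q4   q3  q6 
   q5   q1  q5 
   q6   q7  q6 
   q7   q8  q7 
 * q8   q6  q8 
(> = start, * = accepting)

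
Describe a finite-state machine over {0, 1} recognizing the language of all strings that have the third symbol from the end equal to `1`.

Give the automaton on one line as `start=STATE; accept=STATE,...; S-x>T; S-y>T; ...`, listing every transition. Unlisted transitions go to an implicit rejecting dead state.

Because acceptance depends on a position counted from the end, the machine has to buffer the most recent 3 symbols. Make each state the string of the last up-to-3 symbols read; on input `x` shift the window left and append `x`. Accept when the buffered window has length 3 and begins with `1`.
With 15 states:
          0    1  
>  q0     q1   q2 
   q1     q3   q4 
   q2     q5   q6 
   q3     q7   q8 
   q4     q9  q10 
   q5    q11  q12 
   q6    q13  q14 
   q7     q7   q8 
   q8     q9  q10 
   q9    q11  q12 
   q10   q13  q14 
 * q11    q7   q8 
 * q12    q9  q10 
 * q13   q11  q12 
 * q14   q13  q14 
(> = start, * = accepting)

start=q0; accept=q11,q12,q13,q14; q0-0>q1; q0-1>q2; q1-0>q3; q1-1>q4; q2-0>q5; q2-1>q6; q3-0>q7; q3-1>q8; q4-0>q9; q4-1>q10; q5-0>q11; q5-1>q12; q6-0>q13; q6-1>q14; q7-0>q7; q7-1>q8; q8-0>q9; q8-1>q10; q9-0>q11; q9-1>q12; q10-0>q13; q10-1>q14; q11-0>q7; q11-1>q8; q12-0>q9; q12-1>q10; q13-0>q11; q13-1>q12; q14-0>q13; q14-1>q14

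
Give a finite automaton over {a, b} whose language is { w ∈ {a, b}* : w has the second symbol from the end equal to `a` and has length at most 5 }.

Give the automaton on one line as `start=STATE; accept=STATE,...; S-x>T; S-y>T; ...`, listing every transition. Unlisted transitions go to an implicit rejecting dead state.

start=S0; accept=S3,S4,S7,S8,S11,S12; S0-a>S1; S0-b>S2; S1-a>S3; S1-b>S4; S2-a>S5; S2-b>S6; S3-a>S7; S3-b>S8; S4-a>S9; S4-b>S10; S5-a>S7; S5-b>S8; S6-a>S9; S6-b>S10; S7-a>S11; S7-b>S12; S8-a>S13; S8-b>S14; S9-a>S11; S9-b>S12; S10-a>S13; S10-b>S14; S11-a>S12; S11-b>S12; S12-a>S14; S12-b>S14; S13-a>S12; S13-b>S12; S14-a>S14; S14-b>S14

Handle the two conditions separately and then intersect. One (7 states) tracks the last 2 symbols read; the other (7 states) tracks the input length, saturating at 6. Each combined state is a pair, one component from each; accept when both components accept. Minimizing collapses redundant product states.
A 15-state machine:
          a    b  
>  S0     S1   S2 
   S1     S3   S4 
   S2     S5   S6 
 * S3     S7   S8 
 * S4     S9  S10 
   S5     S7   S8 
   S6     S9  S10 
 * S7    S11  S12 
 * S8    S13  S14 
   S9    S11  S12 
   S10   S13  S14 
 * S11   S12  S12 
 * S12   S14  S14 
   S13   S12  S12 
   S14   S14  S14 
(> = start, * = accepting)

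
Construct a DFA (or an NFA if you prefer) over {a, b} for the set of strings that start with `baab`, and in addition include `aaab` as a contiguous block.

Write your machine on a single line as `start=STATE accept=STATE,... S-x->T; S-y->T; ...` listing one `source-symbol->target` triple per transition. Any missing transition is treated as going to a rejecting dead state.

start=s0; accept=s9; s0-a->s1; s0-b->s2; s1-a->s1; s1-b->s1; s2-a->s3; s2-b->s1; s3-a->s4; s3-b->s1; s4-a->s1; s4-b->s5; s5-a->s6; s5-b->s5; s6-a->s7; s6-b->s5; s7-a->s8; s7-b->s5; s8-a->s8; s8-b->s9; s9-a->s9; s9-b->s9

Run two small machines in parallel and take their product. The first has 6 states tracking whether the input so far still matches the prefix `baab`; the second has 5 states tracking whether and how much of `aaab` has been seen. A product state is a pair (one from each), accepting exactly when both do. Minimizing collapses redundant product states.
A 10-state machine:
        a   b  
>  s0   s1  s2 
   s1   s1  s1 
   s2   s3  s1 
   s3   s4  s1 
   s4   s1  s5 
   s5   s6  s5 
   s6   s7  s5 
   s7   s8  s5 
   s8   s8  s9 
 * s9   s9  s9 
(> = start, * = accepting)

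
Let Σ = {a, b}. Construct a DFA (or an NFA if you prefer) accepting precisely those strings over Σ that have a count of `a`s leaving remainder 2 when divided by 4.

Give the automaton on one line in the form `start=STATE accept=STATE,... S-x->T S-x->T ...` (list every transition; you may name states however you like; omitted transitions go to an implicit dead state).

start=q0 accept=q2 q0-a->q1 q0-b->q0 q1-a->q2 q1-b->q1 q2-a->q3 q2-b->q2 q3-a->q0 q3-b->q3

The only thing that matters is how many `a`s have appeared, reduced mod 4. Use one state per residue: q0 for 0, …, q3 for 3. Reading `a` moves to the next residue; anything else stays put. q2 is accepting.
With 4 states:
        a   b  
>  q0   q1  q0 
   q1   q2  q1 
 * q2   q3  q2 
   q3   q0  q3 
(> = start, * = accepting)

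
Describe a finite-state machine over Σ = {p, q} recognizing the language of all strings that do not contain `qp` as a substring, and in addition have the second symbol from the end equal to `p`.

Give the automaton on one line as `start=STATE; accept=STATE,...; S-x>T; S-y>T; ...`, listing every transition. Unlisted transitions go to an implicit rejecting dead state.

start=s0; accept=s3,s4; s0-p>s1; s0-q>s2; s1-p>s3; s1-q>s4; s2-p>s5; s2-q>s6; s3-p>s3; s3-q>s4; s4-p>s5; s4-q>s6; s5-p>s7; s5-q>s8; s6-p>s5; s6-q>s6; s7-p>s7; s7-q>s8; s8-p>s5; s8-q>s9; s9-p>s5; s9-q>s9

Run two small machines in parallel and take their product. One (3 states) tracks partial matches of the forbidden pattern `qp`; the other (7 states) tracks the last 2 symbols read. Each combined state is a pair, one component from each; accept when both components accept.
        p   q  
>  s0   s1  s2 
   s1   s3  s4 
   s2   s5  s6 
 * s3   s3  s4 
 * s4   s5  s6 
   s5   s7  s8 
   s6   s5  s6 
   s7   s7  s8 
   s8   s5  s9 
   s9   s5  s9 
(> = start, * = accepting)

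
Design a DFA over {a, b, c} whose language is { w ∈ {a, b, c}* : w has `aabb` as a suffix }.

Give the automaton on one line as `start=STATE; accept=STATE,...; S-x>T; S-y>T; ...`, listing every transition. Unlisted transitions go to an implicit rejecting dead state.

start=q0; accept=q4; q0-a>q1; q0-b>q0; q0-c>q0; q1-a>q2; q1-b>q0; q1-c>q0; q2-a>q2; q2-b>q3; q2-c>q0; q3-a>q1; q3-b>q4; q3-c>q0; q4-a>q1; q4-b>q0; q4-c>q0

Remember how much of `aabb` the current input suffix matches. State q0 means no match yet; q1 means the last symbol is `a`; q2 means the last 2 symbols are `aa`; q3 means the last 3 symbols are `aab`; q4 means the last 4 symbols are `aabb`. Only q4 accepts. On a mismatch, fall back to the longest proper suffix that is still a prefix of `aabb`.
5 states suffice.
        a   b   c  
>  q0   q1  q0  q0 
   q1   q2  q0  q0 
   q2   q2  q3  q0 
   q3   q1  q4  q0 
 * q4   q1  q0  q0 
(> = start, * = accepting)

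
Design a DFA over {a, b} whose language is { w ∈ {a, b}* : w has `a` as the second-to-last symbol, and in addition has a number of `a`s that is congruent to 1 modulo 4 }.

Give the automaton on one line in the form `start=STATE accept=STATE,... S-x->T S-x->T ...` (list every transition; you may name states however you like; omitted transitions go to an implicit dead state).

Run two small machines in parallel and take their product. The first has 7 states tracking the last 2 symbols read; the second has 4 states tracking the count of `a`s modulo 4. A product state is a pair (one from each), accepting exactly when both do. Minimizing collapses redundant product states.
8 states suffice.
        a   b  
>  q0   q1  q0 
   q1   q2  q3 
   q2   q4  q2 
 * q3   q2  q5 
   q4   q6  q4 
   q5   q2  q5 
   q6   q7  q0 
 * q7   q2  q3 
(> = start, * = accepting)

start=q0 accept=q3,q7 q0-a->q1 q0-b->q0 q1-a->q2 q1-b->q3 q2-a->q4 q2-b->q2 q3-a->q2 q3-b->q5 q4-a->q6 q4-b->q4 q5-a->q2 q5-b->q5 q6-a->q7 q6-b->q0 q7-a->q2 q7-b->q3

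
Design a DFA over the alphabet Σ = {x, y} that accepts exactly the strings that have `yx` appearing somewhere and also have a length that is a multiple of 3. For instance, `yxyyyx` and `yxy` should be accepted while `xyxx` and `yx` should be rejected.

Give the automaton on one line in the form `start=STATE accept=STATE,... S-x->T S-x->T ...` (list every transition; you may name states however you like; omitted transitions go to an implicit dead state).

start=s0 accept=s7 s0-x->s1 s0-y->s2 s1-x->s3 s1-y->s4 s2-x->s5 s2-y->s4 s3-x->s0 s3-y->s6 s4-x->s7 s4-y->s6 s5-x->s7 s5-y->s7 s6-x->s8 s6-y->s2 s7-x->s8 s7-y->s8 s8-x->s5 s8-y->s5

Build one automaton per condition and run them in lockstep. The first has 3 states tracking whether and how much of `yx` has been seen; the second has 3 states tracking the input length modulo 3. A product state is a pair (one from each), accepting exactly when both do.
        x   y  
>  s0   s1  s2 
   s1   s3  s4 
   s2   s5  s4 
   s3   s0  s6 
   s4   s7  s6 
   s5   s7  s7 
   s6   s8  s2 
 * s7   s8  s8 
   s8   s5  s5 
(> = start, * = accepting)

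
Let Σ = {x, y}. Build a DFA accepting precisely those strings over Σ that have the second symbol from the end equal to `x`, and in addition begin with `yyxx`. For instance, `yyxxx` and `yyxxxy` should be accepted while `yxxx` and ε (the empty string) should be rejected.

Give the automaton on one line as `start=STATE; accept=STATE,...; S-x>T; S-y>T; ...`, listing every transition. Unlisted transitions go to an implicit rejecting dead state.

Run two small machines in parallel and take their product. One (7 states) tracks the last 2 symbols read; the other (6 states) tracks whether the input so far still matches the prefix `yyxx`. Each combined state is a pair, one component from each; accept when both components accept. After merging equivalent states the machine shrinks.
With 9 states:
        x   y  
>  q0   q1  q2 
   q1   q1  q1 
   q2   q1  q3 
   q3   q4  q1 
   q4   q5  q1 
 * q5   q5  q6 
 * q6   q7  q8 
   q7   q5  q6 
   q8   q7  q8 
(> = start, * = accepting)

start=q0; accept=q5,q6; q0-x>q1; q0-y>q2; q1-x>q1; q1-y>q1; q2-x>q1; q2-y>q3; q3-x>q4; q3-y>q1; q4-x>q5; q4-y>q1; q5-x>q5; q5-y>q6; q6-x>q7; q6-y>q8; q7-x>q5; q7-y>q6; q8-x>q7; q8-y>q8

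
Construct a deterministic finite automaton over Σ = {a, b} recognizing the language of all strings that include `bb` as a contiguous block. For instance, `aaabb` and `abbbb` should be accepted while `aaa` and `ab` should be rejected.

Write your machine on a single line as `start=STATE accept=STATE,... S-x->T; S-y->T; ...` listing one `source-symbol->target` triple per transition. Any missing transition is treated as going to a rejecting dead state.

start=s0; accept=s2; s0-a->s0; s0-b->s1; s1-a->s0; s1-b->s2; s2-a->s2; s2-b->s2

States s0..s1 record the length of the longest prefix of `bb` that matches the current input suffix. Reaching s2 means `bb` has been seen, and we stay there forever. Accept from s2.
A 3-state machine:
        a   b  
>  s0   s0  s1 
   s1   s0  s2 
 * s2   s2  s2 
(> = start, * = accepting)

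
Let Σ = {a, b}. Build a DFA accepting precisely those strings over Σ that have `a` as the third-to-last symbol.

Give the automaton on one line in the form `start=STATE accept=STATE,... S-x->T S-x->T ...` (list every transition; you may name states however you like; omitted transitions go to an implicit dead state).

Because acceptance depends on a position counted from the end, the machine has to buffer the most recent 3 symbols. Make each state the string of the last up-to-3 symbols read; on input `x` shift the window left and append `x`. Accept when the buffered window has length 3 and begins with `a`.
A 15-state machine:
          a    b  
>  q0     q1   q2 
   q1     q3   q4 
   q2     q5   q6 
   q3     q7   q8 
   q4     q9  q10 
   q5    q11  q12 
   q6    q13  q14 
 * q7     q7   q8 
 * q8     q9  q10 
 * q9    q11  q12 
 * q10   q13  q14 
   q11    q7   q8 
   q12    q9  q10 
   q13   q11  q12 
   q14   q13  q14 
(> = start, * = accepting)

start=q0 accept=q7,q8,q9,q10 q0-a->q1 q0-b->q2 q1-a->q3 q1-b->q4 q2-a->q5 q2-b->q6 q3-a->q7 q3-b->q8 q4-a->q9 q4-b->q10 q5-a->q11 q5-b->q12 q6-a->q13 q6-b->q14 q7-a->q7 q7-b->q8 q8-a->q9 q8-b->q10 q9-a->q11 q9-b->q12 q10-a->q13 q10-b->q14 q11-a->q7 q11-b->q8 q12-a->q9 q12-b->q10 q13-a->q11 q13-b->q12 q14-a->q13 q14-b->q14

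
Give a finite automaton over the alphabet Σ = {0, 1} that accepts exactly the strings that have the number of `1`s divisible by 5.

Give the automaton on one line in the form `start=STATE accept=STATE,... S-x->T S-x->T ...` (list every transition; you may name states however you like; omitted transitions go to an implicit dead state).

Keep the running count of `1`s modulo 5: each `1` advances along the cycle A → B → C → D → E → A while other symbols loop. Accept at A.
       0  1 
>* A   A  B 
   B   B  C 
   C   C  D 
   D   D  E 
   E   E  A 
(> = start, * = accepting)

start=A accept=A A-0->A A-1->B B-0->B B-1->C C-0->C C-1->D D-0->D D-1->E E-0->E E-1->A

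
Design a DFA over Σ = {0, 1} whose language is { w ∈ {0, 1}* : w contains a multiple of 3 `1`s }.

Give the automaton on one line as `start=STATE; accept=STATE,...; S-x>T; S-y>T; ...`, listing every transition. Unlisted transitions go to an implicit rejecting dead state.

Keep the running count of `1`s modulo 3: each `1` advances along the cycle A → B → C → A while other symbols loop. Accept at A.
       0  1 
>* A   A  B 
   B   B  C 
   C   C  A 
(> = start, * = accepting)

start=A; accept=A; A-0>A; A-1>B; B-0>B; B-1>C; C-0>C; C-1>A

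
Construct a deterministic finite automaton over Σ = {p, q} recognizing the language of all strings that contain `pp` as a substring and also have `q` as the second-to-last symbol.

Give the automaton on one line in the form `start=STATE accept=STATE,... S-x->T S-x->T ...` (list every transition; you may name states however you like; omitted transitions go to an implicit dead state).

Run two small machines in parallel and take their product. One (3 states) tracks whether and how much of `pp` has been seen; the other (7 states) tracks the last 2 symbols read. Each combined state is a pair, one component from each; accept when both components accept. Minimizing collapses redundant product states.
6 states suffice.
       p  q 
>  A   B  A 
   B   C  A 
   C   C  D 
   D   E  F 
 * E   C  D 
 * F   E  F 
(> = start, * = accepting)

start=A accept=E,F A-p->B A-q->A B-p->C B-q->A C-p->C C-q->D D-p->E D-q->F E-p->C E-q->D F-p->E F-q->F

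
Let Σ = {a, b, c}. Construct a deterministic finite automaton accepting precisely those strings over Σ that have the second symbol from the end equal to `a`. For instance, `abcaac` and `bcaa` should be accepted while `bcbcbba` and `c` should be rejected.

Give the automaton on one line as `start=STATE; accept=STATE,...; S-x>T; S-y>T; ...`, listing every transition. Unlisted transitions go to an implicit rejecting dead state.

A DFA must remember the last 2 symbols (since which symbol is second-to-last isn't known until the input ends). Use one state per possible window of the last ≤2 symbols; accept from those whose window starts with `a`.
          a    b    c  
>  s0     s1   s2   s3 
   s1     s4   s5   s6 
   s2     s7   s8   s9 
   s3    s10  s11  s12 
 * s4     s4   s5   s6 
 * s5     s7   s8   s9 
 * s6    s10  s11  s12 
   s7     s4   s5   s6 
   s8     s7   s8   s9 
   s9    s10  s11  s12 
   s10    s4   s5   s6 
   s11    s7   s8   s9 
   s12   s10  s11  s12 
(> = start, * = accepting)

start=s0; accept=s4,s5,s6; s0-a>s1; s0-b>s2; s0-c>s3; s1-a>s4; s1-b>s5; s1-c>s6; s2-a>s7; s2-b>s8; s2-c>s9; s3-a>s10; s3-b>s11; s3-c>s12; s4-a>s4; s4-b>s5; s4-c>s6; s5-a>s7; s5-b>s8; s5-c>s9; s6-a>s10; s6-b>s11; s6-c>s12; s7-a>s4; s7-b>s5; s7-c>s6; s8-a>s7; s8-b>s8; s8-c>s9; s9-a>s10; s9-b>s11; s9-c>s12; s10-a>s4; s10-b>s5; s10-c>s6; s11-a>s7; s11-b>s8; s11-c>s9; s12-a>s10; s12-b>s11; s12-c>s12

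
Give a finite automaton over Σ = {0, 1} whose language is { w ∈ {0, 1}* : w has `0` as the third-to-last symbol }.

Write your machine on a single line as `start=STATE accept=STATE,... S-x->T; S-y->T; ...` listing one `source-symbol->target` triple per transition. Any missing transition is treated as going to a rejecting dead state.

start=q0; accept=q7,q8,q9,q10; q0-0->q1; q0-1->q2; q1-0->q3; q1-1->q4; q2-0->q5; q2-1->q6; q3-0->q7; q3-1->q8; q4-0->q9; q4-1->q10; q5-0->q11; q5-1->q12; q6-0->q13; q6-1->q14; q7-0->q7; q7-1->q8; q8-0->q9; q8-1->q10; q9-0->q11; q9-1->q12; q10-0->q13; q10-1->q14; q11-0->q7; q11-1->q8; q12-0->q9; q12-1->q10; q13-0->q11; q13-1->q12; q14-0->q13; q14-1->q14

Because acceptance depends on a position counted from the end, the machine has to buffer the most recent 3 symbols. Make each state the string of the last up-to-3 symbols read; on input `x` shift the window left and append `x`. Accept when the buffered window has length 3 and begins with `0`.
15 states suffice.
          0    1  
>  q0     q1   q2 
   q1     q3   q4 
   q2     q5   q6 
   q3     q7   q8 
   q4     q9  q10 
   q5    q11  q12 
   q6    q13  q14 
 * q7     q7   q8 
 * q8     q9  q10 
 * q9    q11  q12 
 * q10   q13  q14 
   q11    q7   q8 
   q12    q9  q10 
   q13   q11  q12 
   q14   q13  q14 
(> = start, * = accepting)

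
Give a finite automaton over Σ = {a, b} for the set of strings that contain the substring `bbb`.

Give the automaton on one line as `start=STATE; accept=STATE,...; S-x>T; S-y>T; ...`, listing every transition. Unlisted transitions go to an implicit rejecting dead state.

start=q0; accept=q3; q0-a>q0; q0-b>q1; q1-a>q0; q1-b>q2; q2-a>q0; q2-b>q3; q3-a>q3; q3-b>q3

Track how much of `bbb` has been matched so far: state q0 is no progress, q3 is the absorbing accept state reached once `bbb` has occurred. Intermediate states record partial matches; on a mismatch, fall back to the longest reusable overlap.
A 4-state machine:
        a   b  
>  q0   q0  q1 
   q1   q0  q2 
   q2   q0  q3 
 * q3   q3  q3 
(> = start, * = accepting)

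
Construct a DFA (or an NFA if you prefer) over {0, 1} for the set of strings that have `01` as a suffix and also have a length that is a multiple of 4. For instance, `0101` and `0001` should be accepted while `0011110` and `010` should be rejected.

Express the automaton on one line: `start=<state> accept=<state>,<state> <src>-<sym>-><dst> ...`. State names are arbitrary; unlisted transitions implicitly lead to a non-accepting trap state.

Handle the two conditions separately and then intersect. One (3 states) tracks how much of the suffix `01` has currently been matched; the other (4 states) tracks the input length modulo 4. Each combined state is a pair, one component from each; accept when both components accept. Equivalent product states are then merged.
With 6 states:
        0   1  
>  S0   S1  S1 
   S1   S2  S2 
   S2   S3  S4 
   S3   S0  S5 
   S4   S0  S0 
 * S5   S1  S1 
(> = start, * = accepting)

start=S0 accept=S5 S0-0->S1 S0-1->S1 S1-0->S2 S1-1->S2 S2-0->S3 S2-1->S4 S3-0->S0 S3-1->S5 S4-0->S0 S4-1->S0 S5-0->S1 S5-1->S1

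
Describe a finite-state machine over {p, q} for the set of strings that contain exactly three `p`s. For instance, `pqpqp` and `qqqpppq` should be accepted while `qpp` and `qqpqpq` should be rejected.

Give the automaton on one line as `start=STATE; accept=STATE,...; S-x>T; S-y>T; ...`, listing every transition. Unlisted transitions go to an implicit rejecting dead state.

start=S0; accept=S3; S0-p>S1; S0-q>S0; S1-p>S2; S1-q>S1; S2-p>S3; S2-q>S2; S3-p>S4; S3-q>S3; S4-p>S4; S4-q>S4

Only the number of `p`s matters, and only up to 4. Make a chain S0 → S1 → S2 → S3 → S4 advanced by each `p` (with S4 absorbing); every other symbol self-loops. The accepting set is {S3}.
With 5 states:
        p   q  
>  S0   S1  S0 
   S1   S2  S1 
   S2   S3  S2 
 * S3   S4  S3 
   S4   S4  S4 
(> = start, * = accepting)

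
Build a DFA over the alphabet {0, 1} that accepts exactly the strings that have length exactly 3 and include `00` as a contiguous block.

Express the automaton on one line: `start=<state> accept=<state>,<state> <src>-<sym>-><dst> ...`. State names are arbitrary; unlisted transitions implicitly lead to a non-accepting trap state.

Run two small machines in parallel and take their product. One (5 states) tracks the input length, saturating at 4; the other (3 states) tracks whether and how much of `00` has been seen. Each combined state is a pair, one component from each; accept when both components accept.
A 12-state machine:
          0    1  
>  q0     q1   q2 
   q1     q3   q4 
   q2     q5   q4 
   q3     q6   q6 
   q4     q7   q8 
   q5     q6   q8 
 * q6     q9   q9 
   q7     q9  q10 
   q8    q11  q10 
   q9     q9   q9 
   q10   q11  q10 
   q11    q9  q10 
(> = start, * = accepting)

start=q0 accept=q6 q0-0->q1 q0-1->q2 q1-0->q3 q1-1->q4 q2-0->q5 q2-1->q4 q3-0->q6 q3-1->q6 q4-0->q7 q4-1->q8 q5-0->q6 q5-1->q8 q6-0->q9 q6-1->q9 q7-0->q9 q7-1->q10 q8-0->q11 q8-1->q10 q9-0->q9 q9-1->q9 q10-0->q11 q10-1->q10 q11-0->q9 q11-1->q10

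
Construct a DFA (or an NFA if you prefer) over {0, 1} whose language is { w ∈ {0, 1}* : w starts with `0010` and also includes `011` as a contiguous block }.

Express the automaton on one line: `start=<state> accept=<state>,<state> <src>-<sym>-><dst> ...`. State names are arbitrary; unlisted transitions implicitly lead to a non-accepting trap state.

start=s0 accept=s7 s0-0->s1 s0-1->s2 s1-0->s3 s1-1->s2 s2-0->s2 s2-1->s2 s3-0->s2 s3-1->s4 s4-0->s5 s4-1->s2 s5-0->s5 s5-1->s6 s6-0->s5 s6-1->s7 s7-0->s7 s7-1->s7

Handle the two conditions separately and then intersect. One (6 states) tracks whether the input so far still matches the prefix `0010`; the other (4 states) tracks whether and how much of `011` has been seen. Each combined state is a pair, one component from each; accept when both components accept. Equivalent product states are then merged.
With 8 states:
        0   1  
>  s0   s1  s2 
   s1   s3  s2 
   s2   s2  s2 
   s3   s2  s4 
   s4   s5  s2 
   s5   s5  s6 
   s6   s5  s7 
 * s7   s7  s7 
(> = start, * = accepting)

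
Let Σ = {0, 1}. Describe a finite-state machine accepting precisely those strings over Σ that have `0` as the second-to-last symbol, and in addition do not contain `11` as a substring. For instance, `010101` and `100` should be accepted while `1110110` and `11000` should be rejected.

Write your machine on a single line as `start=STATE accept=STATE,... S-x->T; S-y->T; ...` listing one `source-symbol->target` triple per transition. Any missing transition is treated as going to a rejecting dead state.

Build one automaton per condition and run them in lockstep. One (7 states) tracks the last 2 symbols read; the other (3 states) tracks partial matches of the forbidden pattern `11`. Each combined state is a pair, one component from each; accept when both components accept. Equivalent product states are then merged.
A 6-state machine:
        0   1  
>  q0   q1  q2 
   q1   q3  q4 
   q2   q1  q5 
 * q3   q3  q4 
 * q4   q1  q5 
   q5   q5  q5 
(> = start, * = accepting)

start=q0; accept=q3,q4; q0-0->q1; q0-1->q2; q1-0->q3; q1-1->q4; q2-0->q1; q2-1->q5; q3-0->q3; q3-1->q4; q4-0->q1; q4-1->q5; q5-0->q5; q5-1->q5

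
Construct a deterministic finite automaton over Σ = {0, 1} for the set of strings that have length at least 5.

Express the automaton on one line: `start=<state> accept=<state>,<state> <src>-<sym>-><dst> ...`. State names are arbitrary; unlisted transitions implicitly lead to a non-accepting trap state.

Count input length up to 6: every symbol moves from S0 toward S6, which means 'more than 5' and absorbs. Accept from {S5, S6}.
With 7 states:
        0   1  
>  S0   S1  S1 
   S1   S2  S2 
   S2   S3  S3 
   S3   S4  S4 
   S4   S5  S5 
 * S5   S6  S6 
 * S6   S6  S6 
(> = start, * = accepting)

start=S0 accept=S5,S6 S0-0->S1 S0-1->S1 S1-0->S2 S1-1->S2 S2-0->S3 S2-1->S3 S3-0->S4 S3-1->S4 S4-0->S5 S4-1->S5 S5-0->S6 S5-1->S6 S6-0->S6 S6-1->S6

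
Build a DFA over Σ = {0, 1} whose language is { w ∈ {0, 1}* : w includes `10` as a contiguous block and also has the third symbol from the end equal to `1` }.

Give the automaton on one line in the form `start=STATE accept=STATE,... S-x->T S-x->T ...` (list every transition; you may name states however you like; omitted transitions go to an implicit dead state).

start=q0 accept=q4,q5,q6,q10 q0-0->q0 q0-1->q1 q1-0->q2 q1-1->q3 q2-0->q4 q2-1->q5 q3-0->q6 q3-1->q3 q4-0->q7 q4-1->q8 q5-0->q2 q5-1->q9 q6-0->q4 q6-1->q5 q7-0->q7 q7-1->q8 q8-0->q2 q8-1->q9 q9-0->q6 q9-1->q10 q10-0->q6 q10-1->q10

Build one automaton per condition and run them in lockstep. The first has 3 states tracking whether and how much of `10` has been seen; the second has 15 states tracking the last 3 symbols read. A product state is a pair (one from each), accepting exactly when both do. Equivalent product states are then merged.
          0    1  
>  q0     q0   q1 
   q1     q2   q3 
   q2     q4   q5 
   q3     q6   q3 
 * q4     q7   q8 
 * q5     q2   q9 
 * q6     q4   q5 
   q7     q7   q8 
   q8     q2   q9 
   q9     q6  q10 
 * q10    q6  q10 
(> = start, * = accepting)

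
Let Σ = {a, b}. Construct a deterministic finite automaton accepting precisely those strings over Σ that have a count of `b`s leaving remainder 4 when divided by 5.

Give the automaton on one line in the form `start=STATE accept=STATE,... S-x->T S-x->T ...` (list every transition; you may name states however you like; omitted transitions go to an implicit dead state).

start=s0 accept=s4 s0-a->s0 s0-b->s1 s1-a->s1 s1-b->s2 s2-a->s2 s2-b->s3 s3-a->s3 s3-b->s4 s4-a->s4 s4-b->s0

Keep the running count of `b`s modulo 5: each `b` advances along the cycle s0 → s1 → s2 → s3 → s4 → s0 while other symbols loop. Accept at s4.
        a   b  
>  s0   s0  s1 
   s1   s1  s2 
   s2   s2  s3 
   s3   s3  s4 
 * s4   s4  s0 
(> = start, * = accepting)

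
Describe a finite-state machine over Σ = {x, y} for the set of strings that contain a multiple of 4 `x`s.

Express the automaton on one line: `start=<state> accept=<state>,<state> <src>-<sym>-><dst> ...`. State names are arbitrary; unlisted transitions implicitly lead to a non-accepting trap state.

start=s0 accept=s0 s0-x->s1 s0-y->s0 s1-x->s2 s1-y->s1 s2-x->s3 s2-y->s2 s3-x->s0 s3-y->s3

The only thing that matters is how many `x`s have appeared, reduced mod 4. Use one state per residue: s0 for 0, …, s3 for 3. Reading `x` moves to the next residue; anything else stays put. s0 is accepting.
4 states suffice.
        x   y  
>* s0   s1  s0 
   s1   s2  s1 
   s2   s3  s2 
   s3   s0  s3 
(> = start, * = accepting)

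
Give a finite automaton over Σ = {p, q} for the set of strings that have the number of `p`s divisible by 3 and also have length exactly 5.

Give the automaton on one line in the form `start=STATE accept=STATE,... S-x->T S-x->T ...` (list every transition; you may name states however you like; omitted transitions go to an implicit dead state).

Run two small machines in parallel and take their product. The first has 3 states tracking the count of `p`s modulo 3; the second has 7 states tracking the input length, saturating at 6. A product state is a pair (one from each), accepting exactly when both do. Equivalent product states are then merged.
A 13-state machine:
       p  q 
>  A   B  C 
   B   D  E 
   C   E  F 
   D   G  H 
   E   H  I 
   F   I  G 
   G   J  K 
   H   K  L 
   I   L  J 
   J   J  J 
   K   J  M 
   L   M  J 
 * M   J  J 
(> = start, * = accepting)

start=A accept=M A-p->B A-q->C B-p->D B-q->E C-p->E C-q->F D-p->G D-q->H E-p->H E-q->I F-p->I F-q->G G-p->J G-q->K H-p->K H-q->L I-p->L I-q->J J-p->J J-q->J K-p->J K-q->M L-p->M L-q->J M-p->J M-q->J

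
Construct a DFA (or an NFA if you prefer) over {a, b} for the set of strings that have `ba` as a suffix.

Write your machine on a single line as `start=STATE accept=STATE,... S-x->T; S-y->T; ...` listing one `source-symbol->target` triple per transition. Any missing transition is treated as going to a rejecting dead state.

Remember how much of `ba` the current input suffix matches. State S0 means no match yet; S1 means the last symbol is `b`; S2 means the last 2 symbols are `ba`. Only S2 accepts. On a mismatch, fall back to the longest proper suffix that is still a prefix of `ba`.
        a   b  
>  S0   S0  S1 
   S1   S2  S1 
 * S2   S0  S1 
(> = start, * = accepting)

start=S0; accept=S2; S0-a->S0; S0-b->S1; S1-a->S2; S1-b->S1; S2-a->S0; S2-b->S1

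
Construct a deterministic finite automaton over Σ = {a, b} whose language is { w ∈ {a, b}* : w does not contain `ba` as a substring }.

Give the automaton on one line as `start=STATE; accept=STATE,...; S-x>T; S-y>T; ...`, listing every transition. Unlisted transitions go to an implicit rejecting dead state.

start=S0; accept=S0,S1; S0-a>S0; S0-b>S1; S1-a>S2; S1-b>S1; S2-a>S2; S2-b>S2

Track partial matches of the forbidden pattern `ba`. State S2 is a dead state reached once `ba` has occurred; every other state accepts. S0 means no part of `ba` is currently matched.
3 states suffice.
        a   b  
>* S0   S0  S1 
 * S1   S2  S1 
   S2   S2  S2 
(> = start, * = accepting)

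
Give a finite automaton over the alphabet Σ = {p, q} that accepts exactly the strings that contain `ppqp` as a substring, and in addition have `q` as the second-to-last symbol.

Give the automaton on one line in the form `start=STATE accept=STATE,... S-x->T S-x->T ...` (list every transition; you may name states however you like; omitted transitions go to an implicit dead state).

Run two small machines in parallel and take their product. The first has 5 states tracking whether and how much of `ppqp` has been seen; the second has 7 states tracking the last 2 symbols read. A product state is a pair (one from each), accepting exactly when both do. Equivalent product states are then merged.
8 states suffice.
       p  q 
>  A   B  A 
   B   C  A 
   C   C  D 
   D   E  A 
 * E   F  G 
   F   F  G 
   G   E  H 
 * H   E  H 
(> = start, * = accepting)

start=A accept=E,H A-p->B A-q->A B-p->C B-q->A C-p->C C-q->D D-p->E D-q->A E-p->F E-q->G F-p->F F-q->G G-p->E G-q->H H-p->E H-q->H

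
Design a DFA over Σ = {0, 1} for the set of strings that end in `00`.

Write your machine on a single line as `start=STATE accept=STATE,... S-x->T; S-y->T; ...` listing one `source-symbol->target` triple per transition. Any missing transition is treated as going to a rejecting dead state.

start=S0; accept=S2; S0-0->S1; S0-1->S0; S1-0->S2; S1-1->S0; S2-0->S2; S2-1->S0

Remember how much of `00` the current input suffix matches. State S0 means no match yet; S1 means the last symbol is `0`; S2 means the last 2 symbols are `00`. Only S2 accepts. On a mismatch, fall back to the longest proper suffix that is still a prefix of `00`.
A 3-state machine:
        0   1  
>  S0   S1  S0 
   S1   S2  S0 
 * S2   S2  S0 
(> = start, * = accepting)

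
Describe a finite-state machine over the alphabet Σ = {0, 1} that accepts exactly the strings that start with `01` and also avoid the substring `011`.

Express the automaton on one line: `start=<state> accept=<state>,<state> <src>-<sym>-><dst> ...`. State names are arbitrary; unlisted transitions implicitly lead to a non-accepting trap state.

start=q0 accept=q3,q4 q0-0->q1 q0-1->q2 q1-0->q2 q1-1->q3 q2-0->q2 q2-1->q2 q3-0->q4 q3-1->q2 q4-0->q4 q4-1->q3

Handle the two conditions separately and then intersect. One (4 states) tracks whether the input so far still matches the prefix `01`; the other (4 states) tracks partial matches of the forbidden pattern `011`. Each combined state is a pair, one component from each; accept when both components accept. Minimizing collapses redundant product states.
A 5-state machine:
        0   1  
>  q0   q1  q2 
   q1   q2  q3 
   q2   q2  q2 
 * q3   q4  q2 
 * q4   q4  q3 
(> = start, * = accepting)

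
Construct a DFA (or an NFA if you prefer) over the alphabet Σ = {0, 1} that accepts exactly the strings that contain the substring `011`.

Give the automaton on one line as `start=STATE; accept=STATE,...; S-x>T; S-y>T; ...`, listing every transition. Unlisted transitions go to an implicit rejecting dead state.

States q0..q2 record the length of the longest prefix of `011` that matches the current input suffix. Reaching q3 means `011` has been seen, and we stay there forever. Accept from q3.
4 states suffice.
        0   1  
>  q0   q1  q0 
   q1   q1  q2 
   q2   q1  q3 
 * q3   q3  q3 
(> = start, * = accepting)

start=q0; accept=q3; q0-0>q1; q0-1>q0; q1-0>q1; q1-1>q2; q2-0>q1; q2-1>q3; q3-0>q3; q3-1>q3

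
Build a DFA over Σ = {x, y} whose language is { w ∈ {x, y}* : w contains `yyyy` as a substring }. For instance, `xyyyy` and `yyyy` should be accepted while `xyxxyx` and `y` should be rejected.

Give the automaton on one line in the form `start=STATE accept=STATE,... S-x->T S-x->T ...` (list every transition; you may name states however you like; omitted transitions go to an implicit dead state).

Track how much of `yyyy` has been matched so far: state s0 is no progress, s4 is the absorbing accept state reached once `yyyy` has occurred. Intermediate states record partial matches; on a mismatch, fall back to the longest reusable overlap.
        x   y  
>  s0   s0  s1 
   s1   s0  s2 
   s2   s0  s3 
   s3   s0  s4 
 * s4   s4  s4 
(> = start, * = accepting)

start=s0 accept=s4 s0-x->s0 s0-y->s1 s1-x->s0 s1-y->s2 s2-x->s0 s2-y->s3 s3-x->s0 s3-y->s4 s4-x->s4 s4-y->s4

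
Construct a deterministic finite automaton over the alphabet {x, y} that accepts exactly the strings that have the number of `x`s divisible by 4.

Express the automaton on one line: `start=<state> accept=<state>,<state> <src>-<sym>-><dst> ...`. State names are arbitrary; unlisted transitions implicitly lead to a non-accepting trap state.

start=s0 accept=s0 s0-x->s1 s0-y->s0 s1-x->s2 s1-y->s1 s2-x->s3 s2-y->s2 s3-x->s0 s3-y->s3

The only thing that matters is how many `x`s have appeared, reduced mod 4. Use one state per residue: s0 for 0, …, s3 for 3. Reading `x` moves to the next residue; anything else stays put. s0 is accepting.
4 states suffice.
        x   y  
>* s0   s1  s0 
   s1   s2  s1 
   s2   s3  s2 
   s3   s0  s3 
(> = start, * = accepting)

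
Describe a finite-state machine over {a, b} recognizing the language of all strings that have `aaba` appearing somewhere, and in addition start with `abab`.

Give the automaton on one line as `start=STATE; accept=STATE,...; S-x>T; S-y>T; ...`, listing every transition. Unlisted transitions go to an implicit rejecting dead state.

Run two small machines in parallel and take their product. The first has 5 states tracking whether and how much of `aaba` has been seen; the second has 6 states tracking whether the input so far still matches the prefix `abab`. A product state is a pair (one from each), accepting exactly when both do. After merging equivalent states the machine shrinks.
        a   b  
>  q0   q1  q2 
   q1   q2  q3 
   q2   q2  q2 
   q3   q4  q2 
   q4   q2  q5 
   q5   q6  q5 
   q6   q7  q5 
   q7   q7  q8 
   q8   q9  q5 
 * q9   q9  q9 
(> = start, * = accepting)

start=q0; accept=q9; q0-a>q1; q0-b>q2; q1-a>q2; q1-b>q3; q2-a>q2; q2-b>q2; q3-a>q4; q3-b>q2; q4-a>q2; q4-b>q5; q5-a>q6; q5-b>q5; q6-a>q7; q6-b>q5; q7-a>q7; q7-b>q8; q8-a>q9; q8-b>q5; q9-a>q9; q9-b>q9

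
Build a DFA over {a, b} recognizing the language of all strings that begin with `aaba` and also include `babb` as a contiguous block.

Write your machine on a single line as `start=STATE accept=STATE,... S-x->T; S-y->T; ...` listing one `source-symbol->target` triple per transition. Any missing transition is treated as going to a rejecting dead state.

Handle the two conditions separately and then intersect. One (6 states) tracks whether the input so far still matches the prefix `aaba`; the other (5 states) tracks whether and how much of `babb` has been seen. Each combined state is a pair, one component from each; accept when both components accept. Equivalent product states are then merged.
        a   b  
>  s0   s1  s2 
   s1   s3  s2 
   s2   s2  s2 
   s3   s2  s4 
   s4   s5  s2 
   s5   s6  s7 
   s6   s6  s8 
   s7   s5  s9 
   s8   s5  s8 
 * s9   s9  s9 
(> = start, * = accepting)

start=s0; accept=s9; s0-a->s1; s0-b->s2; s1-a->s3; s1-b->s2; s2-a->s2; s2-b->s2; s3-a->s2; s3-b->s4; s4-a->s5; s4-b->s2; s5-a->s6; s5-b->s7; s6-a->s6; s6-b->s8; s7-a->s5; s7-b->s9; s8-a->s5; s8-b->s8; s9-a->s9; s9-b->s9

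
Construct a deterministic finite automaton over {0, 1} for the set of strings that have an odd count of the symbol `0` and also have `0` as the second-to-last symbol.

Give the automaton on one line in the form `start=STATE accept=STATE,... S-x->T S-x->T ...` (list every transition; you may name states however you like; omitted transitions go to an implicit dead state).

start=q0 accept=q3,q4 q0-0->q1 q0-1->q0 q1-0->q2 q1-1->q3 q2-0->q4 q2-1->q0 q3-0->q2 q3-1->q5 q4-0->q2 q4-1->q3 q5-0->q2 q5-1->q5

Handle the two conditions separately and then intersect. The first has 2 states tracking the count of `0`s modulo 2; the second has 7 states tracking the last 2 symbols read. A product state is a pair (one from each), accepting exactly when both do. Equivalent product states are then merged.
A 6-state machine:
        0   1  
>  q0   q1  q0 
   q1   q2  q3 
   q2   q4  q0 
 * q3   q2  q5 
 * q4   q2  q3 
   q5   q2  q5 
(> = start, * = accepting)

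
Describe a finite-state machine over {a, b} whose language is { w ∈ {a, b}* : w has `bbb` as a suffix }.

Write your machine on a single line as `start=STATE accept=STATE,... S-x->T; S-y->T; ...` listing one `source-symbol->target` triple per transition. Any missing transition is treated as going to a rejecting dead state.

Let each state record the length of the longest suffix of the input read so far that is also a prefix of `bbb`. q1 means the last symbol is `b`; q2 means the last 2 symbols are `bb`; q3 means the last 3 symbols are `bbb`. Accept only at q3, where the string currently ends in `bbb`.
A 4-state machine:
        a   b  
>  q0   q0  q1 
   q1   q0  q2 
   q2   q0  q3 
 * q3   q0  q3 
(> = start, * = accepting)

start=q0; accept=q3; q0-a->q0; q0-b->q1; q1-a->q0; q1-b->q2; q2-a->q0; q2-b->q3; q3-a->q0; q3-b->q3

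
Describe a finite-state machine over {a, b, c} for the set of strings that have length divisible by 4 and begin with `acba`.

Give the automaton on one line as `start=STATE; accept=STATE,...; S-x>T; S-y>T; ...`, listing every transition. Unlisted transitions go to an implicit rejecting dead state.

Build one automaton per condition and run them in lockstep. The first has 4 states tracking the input length modulo 4; the second has 6 states tracking whether the input so far still matches the prefix `acba`. A product state is a pair (one from each), accepting exactly when both do. Minimizing collapses redundant product states.
A 9-state machine:
        a   b   c  
>  s0   s1  s2  s2 
   s1   s2  s2  s3 
   s2   s2  s2  s2 
   s3   s2  s4  s2 
   s4   s5  s2  s2 
 * s5   s6  s6  s6 
   s6   s7  s7  s7 
   s7   s8  s8  s8 
   s8   s5  s5  s5 
(> = start, * = accepting)

start=s0; accept=s5; s0-a>s1; s0-b>s2; s0-c>s2; s1-a>s2; s1-b>s2; s1-c>s3; s2-a>s2; s2-b>s2; s2-c>s2; s3-a>s2; s3-b>s4; s3-c>s2; s4-a>s5; s4-b>s2; s4-c>s2; s5-a>s6; s5-b>s6; s5-c>s6; s6-a>s7; s6-b>s7; s6-c>s7; s7-a>s8; s7-b>s8; s7-c>s8; s8-a>s5; s8-b>s5; s8-c>s5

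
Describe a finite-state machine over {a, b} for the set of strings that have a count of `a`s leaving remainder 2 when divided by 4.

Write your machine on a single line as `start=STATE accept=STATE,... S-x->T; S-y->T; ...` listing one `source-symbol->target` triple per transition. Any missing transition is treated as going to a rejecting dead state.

The only thing that matters is how many `a`s have appeared, reduced mod 4. Use one state per residue: q0 for 0, …, q3 for 3. Reading `a` moves to the next residue; anything else stays put. q2 is accepting.
4 states suffice.
        a   b  
>  q0   q1  q0 
   q1   q2  q1 
 * q2   q3  q2 
   q3   q0  q3 
(> = start, * = accepting)

start=q0; accept=q2; q0-a->q1; q0-b->q0; q1-a->q2; q1-b->q1; q2-a->q3; q2-b->q2; q3-a->q0; q3-b->q3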